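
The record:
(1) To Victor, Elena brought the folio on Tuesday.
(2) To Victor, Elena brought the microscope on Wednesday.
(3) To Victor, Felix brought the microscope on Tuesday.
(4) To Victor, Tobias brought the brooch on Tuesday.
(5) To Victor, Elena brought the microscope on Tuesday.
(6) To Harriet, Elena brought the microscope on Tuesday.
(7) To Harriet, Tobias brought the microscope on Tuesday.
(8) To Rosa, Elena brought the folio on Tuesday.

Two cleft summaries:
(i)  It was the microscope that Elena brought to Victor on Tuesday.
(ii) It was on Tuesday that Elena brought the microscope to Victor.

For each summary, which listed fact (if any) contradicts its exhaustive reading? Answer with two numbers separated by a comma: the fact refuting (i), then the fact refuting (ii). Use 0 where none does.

1, 2

Summary (i) focuses "the microscope" (the thing); background agent = Elena, recipient = Victor, setting = on Tuesday. Fact (1) matches that background with thing = the folio — refutes (i).
Summary (ii) focuses "on Tuesday" (the setting); background agent = Elena, thing = the microscope, recipient = Victor. Fact (2) matches that background with setting = on Wednesday — refutes (ii).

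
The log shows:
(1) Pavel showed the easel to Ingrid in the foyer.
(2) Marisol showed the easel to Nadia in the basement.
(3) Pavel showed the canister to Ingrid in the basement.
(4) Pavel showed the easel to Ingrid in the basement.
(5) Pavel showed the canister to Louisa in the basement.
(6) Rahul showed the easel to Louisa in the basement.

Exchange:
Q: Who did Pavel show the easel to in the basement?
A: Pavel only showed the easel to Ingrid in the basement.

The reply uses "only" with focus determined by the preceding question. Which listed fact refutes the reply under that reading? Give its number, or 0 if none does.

0

The question "Who did ... to ...?" targets the recipient, so in the reply the focus falls on "Ingrid".
So "only" ranges over recipients; the rest (Pavel as agent and the easel as thing and in the basement as setting) is presupposed.
No listed fact shares that background with another recipient. Nothing contradicts the reply.
(Fact (3) would refute a reading with focus on the thing — but that is not what the question asks.)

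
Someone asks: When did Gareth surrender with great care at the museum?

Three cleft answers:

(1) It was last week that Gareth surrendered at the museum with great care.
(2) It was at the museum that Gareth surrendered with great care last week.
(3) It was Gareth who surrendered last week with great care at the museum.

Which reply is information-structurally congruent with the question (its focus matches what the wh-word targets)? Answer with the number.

1

The question word "when" targets the time.
Option (1) clefts "last week" — that matches what the question asks about.
Option (2) clefts "at the museum" — the location, not what was asked.
Option (3) clefts "Gareth" — the subject (agent), not what was asked.
So the congruent reply is (1).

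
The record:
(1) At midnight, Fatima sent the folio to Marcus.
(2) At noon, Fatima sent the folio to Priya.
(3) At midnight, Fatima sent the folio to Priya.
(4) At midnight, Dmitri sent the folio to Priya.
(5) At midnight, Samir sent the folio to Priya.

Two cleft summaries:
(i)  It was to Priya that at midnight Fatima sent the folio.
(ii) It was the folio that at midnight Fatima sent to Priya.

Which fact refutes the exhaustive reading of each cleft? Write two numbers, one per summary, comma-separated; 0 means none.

(i): focus "Priya". Looking for Fatima as agent and the folio as thing and at midnight as setting with some other recipient — fact (1) has Marcus there. Refuted.
(ii): focus "the folio". No fact shares Fatima as agent and Priya as recipient and at midnight as setting with a different thing. 0.

1, 0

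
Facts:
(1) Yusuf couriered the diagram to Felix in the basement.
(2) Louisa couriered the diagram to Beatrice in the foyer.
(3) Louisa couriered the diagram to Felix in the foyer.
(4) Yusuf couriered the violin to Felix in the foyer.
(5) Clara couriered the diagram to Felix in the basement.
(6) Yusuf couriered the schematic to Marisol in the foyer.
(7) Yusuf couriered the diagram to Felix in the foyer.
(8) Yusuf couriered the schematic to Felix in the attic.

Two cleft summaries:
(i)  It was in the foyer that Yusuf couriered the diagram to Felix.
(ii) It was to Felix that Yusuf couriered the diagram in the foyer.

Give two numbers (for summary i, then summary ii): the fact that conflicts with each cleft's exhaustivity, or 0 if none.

1, 0

(i): focus "in the foyer". Looking for same agent, thing, recipient (Yusuf / the diagram / Felix) with some other setting — fact (1) has in the basement there. Refuted.
(ii): focus "Felix". No fact shares same agent, thing, setting (Yusuf / the diagram / in the foyer) with a different recipient. 0.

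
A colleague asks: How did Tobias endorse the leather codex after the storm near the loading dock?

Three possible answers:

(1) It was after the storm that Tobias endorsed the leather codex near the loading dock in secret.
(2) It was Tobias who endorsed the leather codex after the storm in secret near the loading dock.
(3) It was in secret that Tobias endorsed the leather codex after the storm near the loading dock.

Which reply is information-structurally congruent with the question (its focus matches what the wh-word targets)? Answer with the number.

The question word "how" targets the manner.
Option (1) clefts "after the storm" — the time, not what was asked.
Option (2) clefts "Tobias" — the subject (agent), not what was asked.
Option (3) clefts "in secret" — that matches what the question asks about.
So the congruent reply is (3).

3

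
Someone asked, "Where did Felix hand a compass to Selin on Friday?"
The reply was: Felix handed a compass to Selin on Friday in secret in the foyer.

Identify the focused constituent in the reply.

The wh-word "where" asks about the location.
In the answer, "Felix", "a compass", "to Selin" and "on Friday" are given — repeated from the question.
"in secret" is also new, but it specifies the manner, which is not what the question asks about — so it is not the focus.
The constituent filling the location gap is "in the foyer"; that is the focus.

in the foyer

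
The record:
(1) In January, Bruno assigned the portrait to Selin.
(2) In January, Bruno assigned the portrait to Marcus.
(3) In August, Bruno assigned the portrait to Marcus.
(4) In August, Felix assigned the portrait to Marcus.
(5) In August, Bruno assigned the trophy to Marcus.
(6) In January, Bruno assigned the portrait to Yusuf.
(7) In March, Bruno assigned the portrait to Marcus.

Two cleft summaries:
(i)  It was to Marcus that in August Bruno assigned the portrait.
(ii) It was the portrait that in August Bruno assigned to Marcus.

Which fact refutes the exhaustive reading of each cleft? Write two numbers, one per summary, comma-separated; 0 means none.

0, 5

(i): focus "Marcus". No fact shares same agent, thing, setting (Bruno / the portrait / in August) with a different recipient. 0.
(ii): focus "the portrait". Looking for same agent, recipient, setting (Bruno / Marcus / in August) with some other thing — fact (5) has the trophy there. Refuted.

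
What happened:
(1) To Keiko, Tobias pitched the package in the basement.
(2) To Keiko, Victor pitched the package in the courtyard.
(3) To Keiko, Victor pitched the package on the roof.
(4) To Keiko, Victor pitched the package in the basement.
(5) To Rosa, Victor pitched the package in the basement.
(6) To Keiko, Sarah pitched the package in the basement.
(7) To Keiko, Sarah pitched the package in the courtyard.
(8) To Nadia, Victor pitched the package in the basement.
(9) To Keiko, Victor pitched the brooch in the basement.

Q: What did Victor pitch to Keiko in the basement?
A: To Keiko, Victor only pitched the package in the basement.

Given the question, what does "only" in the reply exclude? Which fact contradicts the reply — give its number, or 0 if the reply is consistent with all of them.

The question "What did ...?" targets the thing, so in the reply the focus falls on "the package".
"Only" then excludes alternative things while the background — same agent, recipient, setting (Victor / Keiko / in the basement) — is held fixed.
Fact (9) keeps same agent, recipient, setting (Victor / Keiko / in the basement) but has thing = the brooch; that refutes the reply.
(Fact (2) would refute a reading with focus on the setting — but that is not what the question asks.)

9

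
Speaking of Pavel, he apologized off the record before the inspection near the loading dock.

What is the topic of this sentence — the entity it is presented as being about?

Pavel

The construction explicitly marks "Pavel" as what the sentence is about — the topic.
The remainder of the clause is the comment (what is said about the topic).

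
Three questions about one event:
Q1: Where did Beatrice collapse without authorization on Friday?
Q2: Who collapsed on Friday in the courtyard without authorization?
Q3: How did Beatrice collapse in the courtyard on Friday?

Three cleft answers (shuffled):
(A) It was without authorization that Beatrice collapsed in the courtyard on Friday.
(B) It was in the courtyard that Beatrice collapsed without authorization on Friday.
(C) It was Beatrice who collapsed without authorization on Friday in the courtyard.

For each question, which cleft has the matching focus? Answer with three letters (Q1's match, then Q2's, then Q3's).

BCA

Q1 asks about the location; cleft (B) focuses "in the courtyard", which is the location — so Q1 → B.
Q2 asks about the subject (agent); cleft (C) focuses "Beatrice", which is the subject (agent) — so Q2 → C.
Q3 asks about the manner; cleft (A) focuses "without authorization", which is the manner — so Q3 → A.
Mapping: Q1→B, Q2→C, Q3→A.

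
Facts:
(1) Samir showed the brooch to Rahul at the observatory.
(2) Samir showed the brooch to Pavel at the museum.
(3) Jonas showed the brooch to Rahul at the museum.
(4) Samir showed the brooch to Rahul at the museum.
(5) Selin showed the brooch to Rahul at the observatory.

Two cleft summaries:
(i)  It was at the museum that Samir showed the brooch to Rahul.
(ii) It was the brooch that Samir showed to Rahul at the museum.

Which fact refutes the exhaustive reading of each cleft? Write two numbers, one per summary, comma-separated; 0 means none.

(i): focus "at the museum". Looking for Samir as agent and the brooch as thing and Rahul as recipient with some other setting — fact (1) has at the observatory there. Refuted.
(ii): focus "the brooch". No fact shares Samir as agent and Rahul as recipient and at the museum as setting with a different thing. 0.

1, 0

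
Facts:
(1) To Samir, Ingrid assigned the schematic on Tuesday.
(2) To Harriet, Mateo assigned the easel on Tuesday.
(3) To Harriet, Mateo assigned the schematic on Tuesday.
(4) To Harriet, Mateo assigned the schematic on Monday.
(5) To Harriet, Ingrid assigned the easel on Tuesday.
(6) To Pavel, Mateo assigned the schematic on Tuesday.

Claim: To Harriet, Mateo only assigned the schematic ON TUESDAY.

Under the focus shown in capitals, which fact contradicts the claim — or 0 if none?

The capitals mark "on Tuesday" as focus. So "only" rules out other settings, with the rest (Mateo as agent and the schematic as thing and Harriet as recipient) as background.
Fact (4) matches on Mateo as agent and the schematic as thing and Harriet as recipient, but has setting = on Monday instead. That refutes the claim.

4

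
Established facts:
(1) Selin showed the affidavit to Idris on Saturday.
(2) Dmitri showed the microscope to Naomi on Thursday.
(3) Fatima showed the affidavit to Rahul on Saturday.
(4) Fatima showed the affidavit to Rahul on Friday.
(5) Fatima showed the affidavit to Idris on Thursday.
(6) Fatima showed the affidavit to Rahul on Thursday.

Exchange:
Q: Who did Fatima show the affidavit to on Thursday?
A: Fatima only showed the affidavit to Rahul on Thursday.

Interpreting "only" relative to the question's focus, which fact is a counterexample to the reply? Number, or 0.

5

Answering "Who did ... to ...?" puts focus on the recipient — here, "Rahul".
"Only" then excludes alternative recipients while the background — agent = Fatima, thing = the affidavit, setting = on Thursday — is held fixed.
Fact (5) shares the background with a different recipient (Idris) — counterexample.
(Fact (3) would refute a reading with focus on the setting — but that is not what the question asks.)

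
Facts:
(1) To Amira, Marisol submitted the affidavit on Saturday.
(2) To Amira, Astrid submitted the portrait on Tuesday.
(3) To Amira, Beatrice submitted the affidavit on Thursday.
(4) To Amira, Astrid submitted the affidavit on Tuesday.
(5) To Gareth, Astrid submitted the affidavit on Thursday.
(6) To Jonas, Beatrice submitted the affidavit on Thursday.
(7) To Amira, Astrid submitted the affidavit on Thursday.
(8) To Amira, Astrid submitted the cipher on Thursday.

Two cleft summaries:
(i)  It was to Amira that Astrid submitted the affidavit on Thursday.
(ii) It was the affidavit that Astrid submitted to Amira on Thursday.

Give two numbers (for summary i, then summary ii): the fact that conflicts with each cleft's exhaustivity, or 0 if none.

5, 8

Summary (i) focuses "Amira" (the recipient); background same agent, thing, setting (Astrid / the affidavit / on Thursday). Fact (5) matches that background with recipient = Gareth — refutes (i).
Summary (ii) focuses "the affidavit" (the thing); background same agent, recipient, setting (Astrid / Amira / on Thursday). Fact (8) matches that background with thing = the cipher — refutes (ii).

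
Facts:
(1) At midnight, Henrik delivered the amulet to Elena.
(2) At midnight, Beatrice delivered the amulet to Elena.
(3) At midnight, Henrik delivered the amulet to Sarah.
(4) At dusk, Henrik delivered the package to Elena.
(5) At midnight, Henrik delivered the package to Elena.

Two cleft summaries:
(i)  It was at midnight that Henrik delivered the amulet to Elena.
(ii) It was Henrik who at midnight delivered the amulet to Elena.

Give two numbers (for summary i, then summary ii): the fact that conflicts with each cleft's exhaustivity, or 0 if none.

0, 2

(i): focus "at midnight". No fact shares Henrik as agent and the amulet as thing and Elena as recipient with a different setting. 0.
(ii): focus "Henrik". Looking for the amulet as thing and Elena as recipient and at midnight as setting with some other agent — fact (2) has Beatrice there. Refuted.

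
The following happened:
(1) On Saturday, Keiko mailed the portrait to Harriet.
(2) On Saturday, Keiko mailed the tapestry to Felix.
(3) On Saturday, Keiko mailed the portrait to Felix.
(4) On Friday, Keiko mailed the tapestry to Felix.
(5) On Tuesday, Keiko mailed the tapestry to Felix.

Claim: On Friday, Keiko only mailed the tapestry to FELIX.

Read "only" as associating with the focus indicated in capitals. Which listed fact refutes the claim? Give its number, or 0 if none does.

Focus (in capitals) is "Felix" — the recipient. "Only" excludes alternative recipients while holding fixed Keiko as agent and the tapestry as thing and on Friday as setting.
No fact matches Keiko as agent and the tapestry as thing and on Friday as setting with a different recipient — every other fact differs on at least one backgrounded slot. So no fact refutes it.

0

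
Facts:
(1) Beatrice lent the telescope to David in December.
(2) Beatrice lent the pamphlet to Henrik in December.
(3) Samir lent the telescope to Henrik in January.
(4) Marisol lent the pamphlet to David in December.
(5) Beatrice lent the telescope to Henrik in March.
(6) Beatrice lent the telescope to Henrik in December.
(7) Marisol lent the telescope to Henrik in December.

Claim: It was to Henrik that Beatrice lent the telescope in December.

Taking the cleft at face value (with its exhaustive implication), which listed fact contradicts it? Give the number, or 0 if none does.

Focus of the cleft: "Henrik" (the recipient). Presupposed background: agent = Beatrice, thing = the telescope, setting = in December.
Exhaustivity: Henrik is the only recipient satisfying that background.
But fact (1) also has agent = Beatrice, thing = the telescope, setting = in December, with recipient = David — so the exhaustive reading fails.

1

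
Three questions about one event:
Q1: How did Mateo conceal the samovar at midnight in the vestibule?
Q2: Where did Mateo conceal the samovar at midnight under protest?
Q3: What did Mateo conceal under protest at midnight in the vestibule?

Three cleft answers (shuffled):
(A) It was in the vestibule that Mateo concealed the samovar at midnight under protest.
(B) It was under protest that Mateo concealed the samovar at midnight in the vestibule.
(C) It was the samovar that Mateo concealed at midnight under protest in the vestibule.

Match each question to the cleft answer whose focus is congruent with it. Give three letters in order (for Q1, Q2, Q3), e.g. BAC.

BAC

Q1 asks about the manner; cleft (B) focuses "under protest", which is the manner — so Q1 → B.
Q2 asks about the location; cleft (A) focuses "in the vestibule", which is the location — so Q2 → A.
Q3 asks about the direct object; cleft (C) focuses "the samovar", which is the direct object — so Q3 → C.
Mapping: Q1→B, Q2→A, Q3→C.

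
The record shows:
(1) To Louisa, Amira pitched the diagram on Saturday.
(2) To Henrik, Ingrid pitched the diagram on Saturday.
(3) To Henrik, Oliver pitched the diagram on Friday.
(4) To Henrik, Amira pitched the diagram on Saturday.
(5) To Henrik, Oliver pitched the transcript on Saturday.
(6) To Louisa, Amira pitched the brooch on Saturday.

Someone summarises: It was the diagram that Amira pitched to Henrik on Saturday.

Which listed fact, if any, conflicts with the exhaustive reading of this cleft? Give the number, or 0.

0

Focus of the cleft: "the diagram" (the thing). Presupposed background: agent = Amira, recipient = Henrik, setting = on Saturday.
The exhaustive reading says no other thing fits that background.
No listed fact matches the background with a different thing. Exhaustivity holds.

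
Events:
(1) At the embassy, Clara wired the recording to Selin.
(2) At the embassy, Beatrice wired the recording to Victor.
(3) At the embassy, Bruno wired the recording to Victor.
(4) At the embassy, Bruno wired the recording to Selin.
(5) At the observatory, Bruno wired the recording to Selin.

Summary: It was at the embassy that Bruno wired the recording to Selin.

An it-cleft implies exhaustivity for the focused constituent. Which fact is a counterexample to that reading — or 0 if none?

Focus of the cleft: "at the embassy" (the setting). Presupposed background: same agent, thing, recipient (Bruno / the recording / Selin).
The exhaustive reading says no other setting fits that background.
Fact (5) shares the background but with setting = at the observatory; exhaustivity is violated.

5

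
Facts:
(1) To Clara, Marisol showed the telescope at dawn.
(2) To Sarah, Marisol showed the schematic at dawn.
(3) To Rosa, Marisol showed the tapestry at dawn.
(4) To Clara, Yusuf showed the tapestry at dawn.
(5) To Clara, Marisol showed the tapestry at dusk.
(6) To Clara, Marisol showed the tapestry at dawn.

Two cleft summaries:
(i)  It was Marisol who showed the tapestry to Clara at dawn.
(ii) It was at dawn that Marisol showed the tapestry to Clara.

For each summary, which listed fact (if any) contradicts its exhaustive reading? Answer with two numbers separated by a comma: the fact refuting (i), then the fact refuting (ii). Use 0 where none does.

(i): focus "Marisol". Looking for the tapestry as thing and Clara as recipient and at dawn as setting with some other agent — fact (4) has Yusuf there. Refuted.
(ii): focus "at dawn". Looking for Marisol as agent and the tapestry as thing and Clara as recipient with some other setting — fact (5) has at dusk there. Refuted.

4, 5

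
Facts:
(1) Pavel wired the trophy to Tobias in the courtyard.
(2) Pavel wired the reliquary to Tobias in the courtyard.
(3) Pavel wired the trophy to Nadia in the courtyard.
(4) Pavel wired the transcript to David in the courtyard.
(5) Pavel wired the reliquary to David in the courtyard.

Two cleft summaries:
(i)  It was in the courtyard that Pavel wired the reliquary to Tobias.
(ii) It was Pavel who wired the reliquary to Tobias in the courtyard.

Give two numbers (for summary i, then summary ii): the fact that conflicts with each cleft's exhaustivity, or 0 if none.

0, 0

(i): focus "in the courtyard". No fact shares same agent, thing, recipient (Pavel / the reliquary / Tobias) with a different setting. 0.
(ii): focus "Pavel". No fact shares same thing, recipient, setting (the reliquary / Tobias / in the courtyard) with a different agent. 0.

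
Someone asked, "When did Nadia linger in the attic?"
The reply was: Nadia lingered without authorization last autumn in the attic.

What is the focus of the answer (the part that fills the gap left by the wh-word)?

last autumn

The wh-word "when" asks about the time.
In the answer, "Nadia" and "in the attic" are given — repeated from the question.
"without authorization" is also new, but it specifies the manner, which is not what the question asks about — so it is not the focus.
The constituent filling the time gap is "last autumn"; that is the focus.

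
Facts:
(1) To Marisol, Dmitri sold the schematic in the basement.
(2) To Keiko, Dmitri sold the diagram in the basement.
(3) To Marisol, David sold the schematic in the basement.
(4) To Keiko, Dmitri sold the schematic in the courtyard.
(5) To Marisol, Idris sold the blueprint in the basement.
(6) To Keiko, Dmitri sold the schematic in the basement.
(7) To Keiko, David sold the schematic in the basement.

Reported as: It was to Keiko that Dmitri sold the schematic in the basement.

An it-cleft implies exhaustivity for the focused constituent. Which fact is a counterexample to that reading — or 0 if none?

1

Focus of the cleft: "Keiko" (the recipient). Presupposed background: Dmitri as agent and the schematic as thing and in the basement as setting.
The exhaustive reading says no other recipient fits that background.
Fact (1) shares the background but with recipient = Marisol; exhaustivity is violated.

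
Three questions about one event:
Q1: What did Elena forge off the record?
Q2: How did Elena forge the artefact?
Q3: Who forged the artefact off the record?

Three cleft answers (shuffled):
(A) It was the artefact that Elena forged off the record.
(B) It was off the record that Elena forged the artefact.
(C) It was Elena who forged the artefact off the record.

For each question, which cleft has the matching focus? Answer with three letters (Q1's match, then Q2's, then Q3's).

Q1 asks about the direct object; cleft (A) focuses "the artefact", which is the direct object — so Q1 → A.
Q2 asks about the manner; cleft (B) focuses "off the record", which is the manner — so Q2 → B.
Q3 asks about the subject (agent); cleft (C) focuses "Elena", which is the subject (agent) — so Q3 → C.
Mapping: Q1→A, Q2→B, Q3→C.

ABC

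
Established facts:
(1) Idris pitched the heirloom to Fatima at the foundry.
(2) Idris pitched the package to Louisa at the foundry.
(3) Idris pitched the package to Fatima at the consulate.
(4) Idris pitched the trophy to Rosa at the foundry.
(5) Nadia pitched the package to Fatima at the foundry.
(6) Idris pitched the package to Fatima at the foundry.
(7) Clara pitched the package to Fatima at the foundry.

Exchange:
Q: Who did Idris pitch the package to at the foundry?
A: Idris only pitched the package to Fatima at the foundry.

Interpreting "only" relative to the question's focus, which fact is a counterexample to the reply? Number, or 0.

2

The question "Who did ... to ...?" targets the recipient, so in the reply the focus falls on "Fatima".
So "only" ranges over recipients; the rest (agent = Idris, thing = the package, setting = at the foundry) is presupposed.
Fact (2) shares the background with a different recipient (Louisa) — counterexample.
(Fact (1) would refute a reading with focus on the thing — but that is not what the question asks.)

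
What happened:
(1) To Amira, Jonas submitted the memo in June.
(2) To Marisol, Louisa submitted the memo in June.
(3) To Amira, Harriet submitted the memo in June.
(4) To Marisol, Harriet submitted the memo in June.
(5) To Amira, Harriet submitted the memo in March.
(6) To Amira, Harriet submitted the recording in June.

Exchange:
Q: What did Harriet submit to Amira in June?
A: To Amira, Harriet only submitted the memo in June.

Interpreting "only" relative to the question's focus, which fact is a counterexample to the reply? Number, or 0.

6

The question "What did ...?" targets the thing, so in the reply the focus falls on "the memo".
So "only" ranges over things; the rest (Harriet as agent and Amira as recipient and in June as setting) is presupposed.
Fact (6) shares the background with a different thing (the recording) — counterexample.
(Fact (4) would refute a reading with focus on the recipient — but that is not what the question asks.)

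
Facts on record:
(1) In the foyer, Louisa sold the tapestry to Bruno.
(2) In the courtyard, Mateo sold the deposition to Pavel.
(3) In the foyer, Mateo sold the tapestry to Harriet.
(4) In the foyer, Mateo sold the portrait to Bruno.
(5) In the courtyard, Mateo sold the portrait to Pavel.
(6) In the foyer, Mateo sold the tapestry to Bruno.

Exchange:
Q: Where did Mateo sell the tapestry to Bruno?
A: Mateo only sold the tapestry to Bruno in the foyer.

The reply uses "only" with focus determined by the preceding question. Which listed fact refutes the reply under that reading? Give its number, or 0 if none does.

The question "Where did ...?" targets the setting, so in the reply the focus falls on "in the foyer".
So "only" ranges over settings; the rest (Mateo as agent and the tapestry as thing and Bruno as recipient) is presupposed.
No listed fact shares that background with another setting. Nothing contradicts the reply.
(Fact (4) would refute a reading with focus on the thing — but that is not what the question asks.)

0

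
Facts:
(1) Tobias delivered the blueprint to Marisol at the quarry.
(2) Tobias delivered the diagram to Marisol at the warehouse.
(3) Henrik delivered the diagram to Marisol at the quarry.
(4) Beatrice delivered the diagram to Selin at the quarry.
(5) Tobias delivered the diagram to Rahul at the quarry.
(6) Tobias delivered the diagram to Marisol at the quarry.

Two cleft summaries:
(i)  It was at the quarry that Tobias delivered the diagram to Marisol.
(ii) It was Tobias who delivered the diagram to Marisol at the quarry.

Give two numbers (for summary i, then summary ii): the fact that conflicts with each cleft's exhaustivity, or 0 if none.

Summary (i) focuses "at the quarry" (the setting); background same agent, thing, recipient (Tobias / the diagram / Marisol). Fact (2) matches that background with setting = at the warehouse — refutes (i).
Summary (ii) focuses "Tobias" (the agent); background same thing, recipient, setting (the diagram / Marisol / at the quarry). Fact (3) matches that background with agent = Henrik — refutes (ii).

2, 3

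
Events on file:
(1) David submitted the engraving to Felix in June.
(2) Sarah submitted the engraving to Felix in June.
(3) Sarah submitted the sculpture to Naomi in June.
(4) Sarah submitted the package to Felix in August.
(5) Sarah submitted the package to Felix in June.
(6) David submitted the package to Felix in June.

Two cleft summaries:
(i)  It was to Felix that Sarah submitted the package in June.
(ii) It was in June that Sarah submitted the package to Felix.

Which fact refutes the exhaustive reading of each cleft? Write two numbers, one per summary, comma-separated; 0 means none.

0, 4

(i): focus "Felix". No fact shares Sarah as agent and the package as thing and in June as setting with a different recipient. 0.
(ii): focus "in June". Looking for Sarah as agent and the package as thing and Felix as recipient with some other setting — fact (4) has in August there. Refuted.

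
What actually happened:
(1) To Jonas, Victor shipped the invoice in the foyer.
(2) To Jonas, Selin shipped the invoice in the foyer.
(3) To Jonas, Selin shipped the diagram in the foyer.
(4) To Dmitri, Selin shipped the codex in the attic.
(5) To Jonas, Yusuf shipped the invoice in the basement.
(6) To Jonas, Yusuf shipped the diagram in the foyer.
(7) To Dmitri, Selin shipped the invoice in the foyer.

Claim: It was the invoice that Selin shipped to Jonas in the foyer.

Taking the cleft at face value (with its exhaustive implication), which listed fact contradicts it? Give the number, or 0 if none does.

The cleft puts "the invoice" in focus and presupposes the open proposition with agent = Selin, recipient = Jonas, setting = in the foyer.
The exhaustive reading says no other thing fits that background.
But fact (3) also has agent = Selin, recipient = Jonas, setting = in the foyer, with thing = the diagram — so the exhaustive reading fails.

3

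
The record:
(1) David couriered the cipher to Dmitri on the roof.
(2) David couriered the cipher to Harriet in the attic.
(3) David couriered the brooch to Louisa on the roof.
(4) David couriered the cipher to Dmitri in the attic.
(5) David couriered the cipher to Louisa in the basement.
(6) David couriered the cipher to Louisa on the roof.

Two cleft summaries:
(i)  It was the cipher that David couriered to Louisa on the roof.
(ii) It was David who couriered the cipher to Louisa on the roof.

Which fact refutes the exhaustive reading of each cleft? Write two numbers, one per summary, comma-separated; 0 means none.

Summary (i) focuses "the cipher" (the thing); background same agent, recipient, setting (David / Louisa / on the roof). Fact (3) matches that background with thing = the brooch — refutes (i).
Summary (ii) focuses "David" (the agent); background same thing, recipient, setting (the cipher / Louisa / on the roof). No fact matches that background with a different agent, so 0.

3, 0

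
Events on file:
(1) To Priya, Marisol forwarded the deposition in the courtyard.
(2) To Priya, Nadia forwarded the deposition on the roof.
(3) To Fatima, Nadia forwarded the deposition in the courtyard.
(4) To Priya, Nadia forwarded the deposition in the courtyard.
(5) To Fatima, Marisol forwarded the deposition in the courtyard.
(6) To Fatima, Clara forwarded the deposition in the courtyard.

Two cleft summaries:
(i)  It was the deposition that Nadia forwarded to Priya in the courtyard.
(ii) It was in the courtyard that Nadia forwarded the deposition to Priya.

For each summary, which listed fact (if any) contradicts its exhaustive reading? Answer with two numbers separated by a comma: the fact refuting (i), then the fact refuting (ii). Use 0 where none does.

0, 2

Summary (i) focuses "the deposition" (the thing); background agent = Nadia, recipient = Priya, setting = in the courtyard. No fact matches that background with a different thing, so 0.
Summary (ii) focuses "in the courtyard" (the setting); background agent = Nadia, thing = the deposition, recipient = Priya. Fact (2) matches that background with setting = on the roof — refutes (ii).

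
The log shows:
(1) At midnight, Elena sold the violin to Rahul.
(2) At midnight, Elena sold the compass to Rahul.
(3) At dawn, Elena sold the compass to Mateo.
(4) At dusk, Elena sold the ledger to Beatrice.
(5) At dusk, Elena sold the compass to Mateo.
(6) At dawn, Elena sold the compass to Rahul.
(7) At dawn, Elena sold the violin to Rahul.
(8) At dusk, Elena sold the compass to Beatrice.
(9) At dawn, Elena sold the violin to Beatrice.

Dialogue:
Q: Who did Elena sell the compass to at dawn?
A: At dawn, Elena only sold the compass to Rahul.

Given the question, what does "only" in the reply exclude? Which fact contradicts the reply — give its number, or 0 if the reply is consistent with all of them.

3

Answering "Who did ... to ...?" puts focus on the recipient — here, "Rahul".
"Only" then excludes alternative recipients while the background — agent = Elena, thing = the compass, setting = at dawn — is held fixed.
Fact (3) keeps agent = Elena, thing = the compass, setting = at dawn but has recipient = Mateo; that refutes the reply.
(Fact (7) would refute a reading with focus on the thing — but that is not what the question asks.)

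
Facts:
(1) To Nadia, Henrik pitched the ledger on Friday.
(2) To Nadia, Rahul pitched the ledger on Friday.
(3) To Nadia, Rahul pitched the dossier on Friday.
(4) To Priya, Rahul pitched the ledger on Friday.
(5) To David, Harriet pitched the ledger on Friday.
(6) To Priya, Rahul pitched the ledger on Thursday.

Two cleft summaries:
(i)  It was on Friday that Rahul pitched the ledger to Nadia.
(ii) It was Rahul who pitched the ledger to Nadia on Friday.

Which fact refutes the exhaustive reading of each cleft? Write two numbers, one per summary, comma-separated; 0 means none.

(i): focus "on Friday". No fact shares Rahul as agent and the ledger as thing and Nadia as recipient with a different setting. 0.
(ii): focus "Rahul". Looking for the ledger as thing and Nadia as recipient and on Friday as setting with some other agent — fact (1) has Henrik there. Refuted.

0, 1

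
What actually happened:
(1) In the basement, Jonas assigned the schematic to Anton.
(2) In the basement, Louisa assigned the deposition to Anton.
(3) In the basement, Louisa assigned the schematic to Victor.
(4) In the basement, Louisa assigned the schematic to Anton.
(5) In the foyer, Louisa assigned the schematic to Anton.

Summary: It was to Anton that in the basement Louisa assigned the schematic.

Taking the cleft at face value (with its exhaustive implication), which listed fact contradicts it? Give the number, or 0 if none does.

The cleft puts "Anton" in focus and presupposes the open proposition with agent = Louisa, thing = the schematic, setting = in the basement.
The exhaustive reading says no other recipient fits that background.
Fact (3) shares the background but with recipient = Victor; exhaustivity is violated.

3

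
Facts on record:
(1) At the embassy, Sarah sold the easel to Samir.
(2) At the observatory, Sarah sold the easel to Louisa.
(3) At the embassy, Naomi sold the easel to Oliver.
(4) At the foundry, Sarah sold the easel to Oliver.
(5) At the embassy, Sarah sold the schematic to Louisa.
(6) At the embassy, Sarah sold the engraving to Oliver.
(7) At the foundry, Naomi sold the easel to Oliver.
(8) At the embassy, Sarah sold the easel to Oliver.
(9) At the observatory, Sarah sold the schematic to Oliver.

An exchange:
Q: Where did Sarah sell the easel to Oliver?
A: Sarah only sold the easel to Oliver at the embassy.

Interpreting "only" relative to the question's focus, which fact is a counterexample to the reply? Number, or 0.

4

The question "Where did ...?" targets the setting, so in the reply the focus falls on "at the embassy".
"Only" then excludes alternative settings while the background — Sarah as agent and the easel as thing and Oliver as recipient — is held fixed.
Fact (4) keeps Sarah as agent and the easel as thing and Oliver as recipient but has setting = at the foundry; that refutes the reply.
(Fact (6) would refute a reading with focus on the thing — but that is not what the question asks.)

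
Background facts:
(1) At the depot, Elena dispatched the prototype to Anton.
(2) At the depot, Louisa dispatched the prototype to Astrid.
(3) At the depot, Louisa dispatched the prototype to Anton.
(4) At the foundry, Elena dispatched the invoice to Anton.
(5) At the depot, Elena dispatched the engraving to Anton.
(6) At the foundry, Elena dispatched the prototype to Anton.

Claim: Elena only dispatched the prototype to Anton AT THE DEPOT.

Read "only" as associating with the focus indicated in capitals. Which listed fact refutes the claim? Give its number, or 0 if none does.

The capitals mark "at the depot" as focus. So "only" rules out other settings, with the rest (agent = Elena, thing = the prototype, recipient = Anton) as background.
Fact (6) matches on agent = Elena, thing = the prototype, recipient = Anton, but has setting = at the foundry instead. That refutes the claim.

6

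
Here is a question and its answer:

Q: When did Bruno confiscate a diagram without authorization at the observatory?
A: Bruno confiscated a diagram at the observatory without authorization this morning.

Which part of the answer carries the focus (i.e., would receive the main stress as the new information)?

this morning

The wh-word "when" asks about the time.
In the answer, "Bruno", "a diagram", "without authorization" and "at the observatory" are given — repeated from the question.
The constituent filling the time gap is "this morning"; that is the focus and would carry nuclear stress.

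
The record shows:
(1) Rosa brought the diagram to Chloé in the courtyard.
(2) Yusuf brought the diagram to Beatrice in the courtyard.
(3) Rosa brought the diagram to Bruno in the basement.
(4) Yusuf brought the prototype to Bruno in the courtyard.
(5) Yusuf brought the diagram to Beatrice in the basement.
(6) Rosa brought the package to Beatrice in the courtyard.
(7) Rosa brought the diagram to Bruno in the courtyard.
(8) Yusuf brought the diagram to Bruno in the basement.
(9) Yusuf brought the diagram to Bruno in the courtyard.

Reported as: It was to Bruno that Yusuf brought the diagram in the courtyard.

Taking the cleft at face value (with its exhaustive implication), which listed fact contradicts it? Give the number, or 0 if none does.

2

The cleft puts "Bruno" in focus and presupposes the open proposition with agent = Yusuf, thing = the diagram, setting = in the courtyard.
The exhaustive reading says no other recipient fits that background.
But fact (2) also has agent = Yusuf, thing = the diagram, setting = in the courtyard, with recipient = Beatrice — so the exhaustive reading fails.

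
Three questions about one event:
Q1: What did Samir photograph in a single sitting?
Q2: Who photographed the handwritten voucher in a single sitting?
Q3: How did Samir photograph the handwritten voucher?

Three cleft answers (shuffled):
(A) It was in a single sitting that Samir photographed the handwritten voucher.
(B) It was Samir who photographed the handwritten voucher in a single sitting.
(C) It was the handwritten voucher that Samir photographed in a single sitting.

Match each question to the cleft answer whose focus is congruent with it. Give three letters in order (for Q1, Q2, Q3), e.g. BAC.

CBA

Q1 asks about the direct object; cleft (C) focuses "the handwritten voucher", which is the direct object — so Q1 → C.
Q2 asks about the subject (agent); cleft (B) focuses "Samir", which is the subject (agent) — so Q2 → B.
Q3 asks about the manner; cleft (A) focuses "in a single sitting", which is the manner — so Q3 → A.
Mapping: Q1→C, Q2→B, Q3→A.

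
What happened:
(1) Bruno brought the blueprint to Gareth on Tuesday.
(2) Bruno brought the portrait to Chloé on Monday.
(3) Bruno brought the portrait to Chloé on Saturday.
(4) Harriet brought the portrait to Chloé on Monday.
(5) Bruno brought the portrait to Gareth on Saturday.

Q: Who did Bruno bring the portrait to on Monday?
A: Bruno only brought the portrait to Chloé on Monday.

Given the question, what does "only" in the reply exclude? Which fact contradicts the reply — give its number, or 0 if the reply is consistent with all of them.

Answering "Who did ... to ...?" puts focus on the recipient — here, "Chloé".
So "only" ranges over recipients; the rest (Bruno as agent and the portrait as thing and on Monday as setting) is presupposed.
No listed fact shares that background with another recipient. Nothing contradicts the reply.
(Fact (3) would refute a reading with focus on the setting — but that is not what the question asks.)

0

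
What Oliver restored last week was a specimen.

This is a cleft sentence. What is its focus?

a specimen

In a pseudo-cleft "What ... was X", the post-copular constituent X is the focus.
Here the focus is "a specimen". The backgrounded (presupposed) material includes "Oliver" and "last week".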